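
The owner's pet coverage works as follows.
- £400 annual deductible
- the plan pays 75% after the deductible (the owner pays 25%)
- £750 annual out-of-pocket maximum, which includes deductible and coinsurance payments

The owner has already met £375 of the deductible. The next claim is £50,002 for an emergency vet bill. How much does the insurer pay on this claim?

£375 of the £400 deductible is already met, leaving £25.
The remaining £49,977 (= £50,002 − £25) moves to coinsurance.
25% of £49,977 = £12,494.25 falls to the owner.
Owner responsibility before any cap: £25 + £12,494.25 = £12,519.25.
That would bring total out-of-pocket to £12,894.25, past the £750 cap. The owner is capped at £750 − £375 = £375 on this claim.
Insurer pays the balance: £50,002 − £375 = £49,627.

£49,627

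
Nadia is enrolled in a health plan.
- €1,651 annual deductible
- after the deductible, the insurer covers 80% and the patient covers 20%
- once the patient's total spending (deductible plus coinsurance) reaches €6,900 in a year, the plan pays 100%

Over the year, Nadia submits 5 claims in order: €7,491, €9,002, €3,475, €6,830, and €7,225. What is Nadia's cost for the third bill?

€695

Bill 1, €7,491: deductible takes €1,651, €5,840 remains; 20% of €5,840 = €1,168. Patient pays €2,819; OOP now €2,819.
Bill 2, €9,002: deductible met; 20% of €9,002 = €1,800.40. Patient owes €1,800.40 (running OOP €4,619.40).
Bill 3, €3,475: deductible met; 20% of €3,475 = €695. Patient pays €695; OOP now €5,314.40.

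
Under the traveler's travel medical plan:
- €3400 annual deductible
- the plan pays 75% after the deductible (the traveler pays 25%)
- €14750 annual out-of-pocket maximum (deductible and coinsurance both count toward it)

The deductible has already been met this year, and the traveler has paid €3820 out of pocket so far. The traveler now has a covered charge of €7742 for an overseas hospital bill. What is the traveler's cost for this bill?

€1935.50

The deductible is already satisfied, so the full bill goes to coinsurance.
25% of €7742 = €1935.50 falls to the traveler.
Total out-of-pocket so far would be €3820 + €1935.50 = €5755.50, below the €14750 cap — no reduction.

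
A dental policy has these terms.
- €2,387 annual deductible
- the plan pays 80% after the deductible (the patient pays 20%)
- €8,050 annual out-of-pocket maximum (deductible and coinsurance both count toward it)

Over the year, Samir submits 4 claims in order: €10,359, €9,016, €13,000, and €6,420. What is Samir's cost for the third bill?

€2,265.40

Claim 1 (€10,359): €2,387 to deductible, leaving €7,972; 20% of €7,972 = €1,594.40. Cost to patient: €3,981.40. OOP to date €3,981.40.
Claim 2 (€9,016): 20% coinsurance on €9,016 = €1,803.20. Patient pays €1,803.20; OOP now €5,784.60.
Claim 3 (€13,000): 20% coinsurance on €13,000 = €2,600. That would push OOP to €8,384.60, over the €8,050 cap, so patient pays €8,050 − €5,784.60 = €2,265.40.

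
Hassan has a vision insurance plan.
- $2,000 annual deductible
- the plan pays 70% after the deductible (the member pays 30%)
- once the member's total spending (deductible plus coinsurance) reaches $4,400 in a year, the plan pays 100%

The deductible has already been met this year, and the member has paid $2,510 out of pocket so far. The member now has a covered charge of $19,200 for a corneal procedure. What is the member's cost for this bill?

$1,890

With the deductible met, the entire $19,200 is subject to coinsurance.
Member's 30% share of $19,200 is $5,760.
That would bring total out-of-pocket to $8,270, past the $4,400 cap. The member is capped at $4,400 − $2,510 = $1,890 on this claim.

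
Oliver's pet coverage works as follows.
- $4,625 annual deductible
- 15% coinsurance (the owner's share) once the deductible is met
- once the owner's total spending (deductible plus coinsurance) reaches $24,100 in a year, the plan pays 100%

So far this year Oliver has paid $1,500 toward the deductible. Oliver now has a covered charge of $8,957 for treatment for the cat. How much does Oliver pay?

$1,500 of the $4,625 deductible is already met, leaving $3,125.
The remaining $5,832 (= $8,957 − $3,125) moves to coinsurance.
Owner's 15% share of $5,832 is $874.80.
Owner responsibility before any cap: $3,125 + $874.80 = $3,999.80.
Year-to-date out-of-pocket becomes $1,500 + $3,999.80 = $5,499.80, still under the $24,100 maximum, so no cap applies.

$3,999.80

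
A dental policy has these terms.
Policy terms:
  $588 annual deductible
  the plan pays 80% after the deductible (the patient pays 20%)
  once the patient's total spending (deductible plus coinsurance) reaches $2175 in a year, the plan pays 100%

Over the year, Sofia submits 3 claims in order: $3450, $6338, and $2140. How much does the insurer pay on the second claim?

$5323.40

Bill 1, $3450: deductible takes $588, $2862 remains; patient's 20% is $572.40. Patient pays $1160.40; OOP now $1160.40. Plan pays $3450 − $1160.40 = $2289.60.
Bill 2, $6338: 20% coinsurance on $6338 = $1267.60. Adding that to $1160.40 gives $2428, past the $2175 cap; patient pays only $2175 − $1160.40 = $1014.60. Insurer: $6338 − $1014.60 = $5323.40.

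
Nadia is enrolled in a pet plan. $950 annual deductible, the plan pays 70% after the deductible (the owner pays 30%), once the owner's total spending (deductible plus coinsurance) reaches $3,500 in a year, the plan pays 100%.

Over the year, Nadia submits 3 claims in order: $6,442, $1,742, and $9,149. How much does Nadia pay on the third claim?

$379.80

Claim 1 — $6,442: deductible takes $950, $5,492 remains; coinsurance $5,492 × 30% = $1,647.60. Owner pays $2,597.60; OOP now $2,597.60.
Claim 2 — $1,742: 30% coinsurance on $1,742 = $522.60. Owner pays $522.60; OOP now $3,120.20.
Claim 3 — $9,149: 30% coinsurance on $9,149 = $2,744.70. Adding that to $3,120.20 gives $5,864.90, past the $3,500 cap; owner pays only $3,500 − $3,120.20 = $379.80.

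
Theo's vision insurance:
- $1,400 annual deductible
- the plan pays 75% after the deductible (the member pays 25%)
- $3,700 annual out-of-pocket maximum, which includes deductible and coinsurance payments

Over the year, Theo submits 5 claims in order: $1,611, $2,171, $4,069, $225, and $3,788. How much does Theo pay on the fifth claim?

$631

Claim 1 ($1,611): deductible takes $1,400, $211 remains; member's 25% is $52.75. Member owes $1,452.75 (running OOP $1,452.75).
Claim 2 ($2,171): deductible already satisfied, so member's share is 25% × $2,171 = $542.75. Member owes $542.75 (running OOP $1,995.50).
Claim 3 ($4,069): 25% coinsurance on $4,069 = $1,017.25. Cost to member: $1,017.25. OOP to date $3,012.75.
Claim 4 ($225): deductible already satisfied, so member's share is 25% × $225 = $56.25. Cost to member: $56.25. OOP to date $3,069.
Claim 5 ($3,788): deductible already satisfied, so member's share is 25% × $3,788 = $947. Adding that to $3,069 gives $4,016, past the $3,700 cap; member pays only $3,700 − $3,069 = $631.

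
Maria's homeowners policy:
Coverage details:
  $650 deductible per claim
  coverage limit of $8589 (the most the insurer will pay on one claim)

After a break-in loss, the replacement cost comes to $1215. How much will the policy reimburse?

$565

After the deductible, $1215 − $650 = $565 remains.
$565 is within the $8589 limit, so the insurer pays $565.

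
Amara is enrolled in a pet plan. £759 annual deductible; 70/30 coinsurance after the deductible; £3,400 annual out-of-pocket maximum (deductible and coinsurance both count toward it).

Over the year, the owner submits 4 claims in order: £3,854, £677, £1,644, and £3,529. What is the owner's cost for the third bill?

#1 (£3,854): £759 to deductible, leaving £3,095; coinsurance £3,095 × 30% = £928.50. Owner pays £1,687.50; OOP now £1,687.50.
#2 (£677): deductible already satisfied, so owner's share is 30% × £677 = £203.10. Owner pays £203.10; OOP now £1,890.60.
#3 (£1,644): deductible met; 30% of £1,644 = £493.20. Owner owes £493.20 (running OOP £2,383.80).

£493.20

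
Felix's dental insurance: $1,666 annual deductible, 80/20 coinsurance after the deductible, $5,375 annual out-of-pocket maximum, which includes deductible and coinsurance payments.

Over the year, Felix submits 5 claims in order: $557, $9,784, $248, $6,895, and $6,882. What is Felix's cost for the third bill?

Claim 1 ($557): fully absorbed by the deductible. Patient owes $557 (running OOP $557).
Claim 2 ($9,784): deductible takes $1,109, $8,675 remains; 20% of $8,675 = $1,735. Patient pays $2,844; OOP now $3,401.
Claim 3 ($248): deductible already satisfied, so patient's share is 20% × $248 = $49.60. Cost to patient: $49.60. OOP to date $3,450.60.

$49.60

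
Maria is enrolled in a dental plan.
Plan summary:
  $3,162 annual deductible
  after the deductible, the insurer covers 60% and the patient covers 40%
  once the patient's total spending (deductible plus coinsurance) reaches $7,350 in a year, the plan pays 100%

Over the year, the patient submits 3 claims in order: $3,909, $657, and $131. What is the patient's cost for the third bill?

Bill 1, $3,909: $3,162 finishes the deductible; $747 goes to coinsurance; coinsurance $747 × 40% = $298.80. Patient pays $3,460.80; OOP now $3,460.80.
Bill 2, $657: 40% coinsurance on $657 = $262.80. Cost to patient: $262.80. OOP to date $3,723.60.
Bill 3, $131: deductible met; 40% of $131 = $52.40. Patient owes $52.40 (running OOP $3,776).

$52.40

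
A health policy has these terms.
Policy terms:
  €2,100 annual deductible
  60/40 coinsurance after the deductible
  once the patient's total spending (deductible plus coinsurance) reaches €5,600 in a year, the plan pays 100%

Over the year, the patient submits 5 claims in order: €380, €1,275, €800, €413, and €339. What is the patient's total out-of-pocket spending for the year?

€2,542.80

Bill 1, €380: all of it applies to the deductible. Patient pays €380; OOP now €380.
Bill 2, €1,275: fully absorbed by the deductible. Cost to patient: €1,275. OOP to date €1,655.
Bill 3, €800: €445 finishes the deductible; €355 goes to coinsurance; patient's 40% is €142. Patient owes €587 (running OOP €2,242).
Bill 4, €413: deductible already satisfied, so patient's share is 40% × €413 = €165.20. Patient pays €165.20; OOP now €2,407.20.
Bill 5, €339: deductible met; 40% of €339 = €135.60. Cost to patient: €135.60. OOP to date €2,542.80.
Summing the patient's payments: €380 + €1,275 + €587 + €165.20 + €135.60 = €2,542.80.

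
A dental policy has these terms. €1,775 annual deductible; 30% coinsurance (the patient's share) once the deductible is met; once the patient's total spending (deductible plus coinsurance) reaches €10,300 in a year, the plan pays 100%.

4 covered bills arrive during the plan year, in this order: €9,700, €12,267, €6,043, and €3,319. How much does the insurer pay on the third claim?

€4,230.10

Claim 1 (€9,700): deductible takes €1,775, €7,925 remains; 30% of €7,925 = €2,377.50. Patient pays €4,152.50; OOP now €4,152.50. Plan pays €9,700 − €4,152.50 = €5,547.50.
Claim 2 (€12,267): 30% coinsurance on €12,267 = €3,680.10. Cost to patient: €3,680.10. OOP to date €7,832.60. Plan pays €12,267 − €3,680.10 = €8,586.90.
Claim 3 (€6,043): 30% coinsurance on €6,043 = €1,812.90. Patient pays €1,812.90; OOP now €9,645.50. Plan pays €6,043 − €1,812.90 = €4,230.10.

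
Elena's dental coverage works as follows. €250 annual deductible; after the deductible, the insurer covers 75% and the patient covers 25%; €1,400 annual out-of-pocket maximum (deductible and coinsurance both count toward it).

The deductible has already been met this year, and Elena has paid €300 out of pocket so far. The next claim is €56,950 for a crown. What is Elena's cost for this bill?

With the deductible met, the entire €56,950 is subject to coinsurance.
Patient's 25% share of €56,950 is €14,237.50.
Adding €14,237.50 to the €300 already spent would give €14,537.50, which exceeds the €1,400 cap; the patient pays just €1,400 − €300 = €1,100.

€1,100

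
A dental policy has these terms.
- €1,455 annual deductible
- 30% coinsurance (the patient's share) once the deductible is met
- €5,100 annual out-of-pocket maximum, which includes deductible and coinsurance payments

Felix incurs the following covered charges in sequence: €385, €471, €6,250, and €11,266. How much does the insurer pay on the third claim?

#1 (€385): all of it applies to the deductible. Patient pays €385; OOP now €385. Plan pays €385 − €385 = €0.
#2 (€471): entire amount goes to the deductible. Patient pays €471; OOP now €856. Insurer: €471 − €471 = €0.
#3 (€6,250): deductible takes €599, €5,651 remains; coinsurance €5,651 × 30% = €1,695.30. Cost to patient: €2,294.30. OOP to date €3,150.30. Insurer: €6,250 − €2,294.30 = €3,955.70.

€3,955.70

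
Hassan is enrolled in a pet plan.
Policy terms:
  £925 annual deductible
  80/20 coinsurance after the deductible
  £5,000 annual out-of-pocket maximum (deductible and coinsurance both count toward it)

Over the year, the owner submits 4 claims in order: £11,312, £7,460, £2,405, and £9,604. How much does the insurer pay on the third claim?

£1,924

Claim 1 — £11,312: £925 to deductible, leaving £10,387; 20% of £10,387 = £2,077.40. Owner pays £3,002.40; OOP now £3,002.40. Plan pays £11,312 − £3,002.40 = £8,309.60.
Claim 2 — £7,460: 20% coinsurance on £7,460 = £1,492. Owner pays £1,492; OOP now £4,494.40. Insurer: £7,460 − £1,492 = £5,968.
Claim 3 — £2,405: deductible already satisfied, so owner's share is 20% × £2,405 = £481. Owner owes £481 (running OOP £4,975.40). Plan pays £2,405 − £481 = £1,924.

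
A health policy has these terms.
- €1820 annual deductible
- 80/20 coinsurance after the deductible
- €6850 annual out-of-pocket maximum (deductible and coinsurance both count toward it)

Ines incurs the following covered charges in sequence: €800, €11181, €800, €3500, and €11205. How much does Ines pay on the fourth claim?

Claim 1 — €800: fully absorbed by the deductible. Cost to patient: €800. OOP to date €800.
Claim 2 — €11181: €1020 to deductible, leaving €10161; patient's 20% is €2032.20. Cost to patient: €3052.20. OOP to date €3852.20.
Claim 3 — €800: 20% coinsurance on €800 = €160. Patient pays €160; OOP now €4012.20.
Claim 4 — €3500: deductible already satisfied, so patient's share is 20% × €3500 = €700. Patient owes €700 (running OOP €4712.20).

€700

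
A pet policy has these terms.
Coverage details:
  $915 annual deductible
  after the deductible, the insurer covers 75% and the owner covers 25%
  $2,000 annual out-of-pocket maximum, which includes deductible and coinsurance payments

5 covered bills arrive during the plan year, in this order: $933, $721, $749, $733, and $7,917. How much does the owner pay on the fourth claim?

$183.25

Claim 1 — $933: $915 finishes the deductible; $18 goes to coinsurance; 25% of $18 = $4.50. Cost to owner: $919.50. OOP to date $919.50.
Claim 2 — $721: 25% coinsurance on $721 = $180.25. Owner pays $180.25; OOP now $1,099.75.
Claim 3 — $749: deductible already satisfied, so owner's share is 25% × $749 = $187.25. Cost to owner: $187.25. OOP to date $1,287.
Claim 4 — $733: deductible met; 25% of $733 = $183.25. Owner pays $183.25; OOP now $1,470.25.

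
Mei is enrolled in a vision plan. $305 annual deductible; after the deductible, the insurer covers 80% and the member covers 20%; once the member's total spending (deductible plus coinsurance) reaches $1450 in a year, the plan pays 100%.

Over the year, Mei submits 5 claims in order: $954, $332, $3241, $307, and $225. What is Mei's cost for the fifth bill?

$45

Bill 1, $954: $305 finishes the deductible; $649 goes to coinsurance; member's 20% is $129.80. Member owes $434.80 (running OOP $434.80).
Bill 2, $332: deductible already satisfied, so member's share is 20% × $332 = $66.40. Cost to member: $66.40. OOP to date $501.20.
Bill 3, $3241: 20% coinsurance on $3241 = $648.20. Member pays $648.20; OOP now $1149.40.
Bill 4, $307: 20% coinsurance on $307 = $61.40. Member owes $61.40 (running OOP $1210.80).
Bill 5, $225: deductible met; 20% of $225 = $45. Cost to member: $45. OOP to date $1255.80.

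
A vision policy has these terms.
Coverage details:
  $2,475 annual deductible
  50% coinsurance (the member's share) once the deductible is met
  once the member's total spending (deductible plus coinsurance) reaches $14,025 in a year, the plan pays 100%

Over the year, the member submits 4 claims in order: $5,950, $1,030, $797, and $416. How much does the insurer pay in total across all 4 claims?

$2,859

#1 ($5,950): $2,475 finishes the deductible; $3,475 goes to coinsurance; coinsurance $3,475 × 50% = $1,737.50. Member owes $4,212.50 (running OOP $4,212.50). Plan pays $5,950 − $4,212.50 = $1,737.50.
#2 ($1,030): deductible met; 50% of $1,030 = $515. Member owes $515 (running OOP $4,727.50). Plan pays $1,030 − $515 = $515.
#3 ($797): 50% coinsurance on $797 = $398.50. Cost to member: $398.50. OOP to date $5,126. Insurer: $797 − $398.50 = $398.50.
#4 ($416): deductible already satisfied, so member's share is 50% × $416 = $208. Cost to member: $208. OOP to date $5,334. Insurer: $416 − $208 = $208.
Insurer total = bills − member's total = $8,193 − $5,334 = $2,859.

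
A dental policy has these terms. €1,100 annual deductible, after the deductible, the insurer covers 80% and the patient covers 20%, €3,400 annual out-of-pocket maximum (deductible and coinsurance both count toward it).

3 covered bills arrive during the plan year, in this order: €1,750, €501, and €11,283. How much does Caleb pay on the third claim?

€2,069.80

Claim 1 (€1,750): deductible takes €1,100, €650 remains; coinsurance €650 × 20% = €130. Patient owes €1,230 (running OOP €1,230).
Claim 2 (€501): deductible already satisfied, so patient's share is 20% × €501 = €100.20. Patient owes €100.20 (running OOP €1,330.20).
Claim 3 (€11,283): 20% coinsurance on €11,283 = €2,256.60. OOP would hit €3,586.80 > €3,400, so the cap limits the patient to €3,400 − €1,330.20 = €2,069.80.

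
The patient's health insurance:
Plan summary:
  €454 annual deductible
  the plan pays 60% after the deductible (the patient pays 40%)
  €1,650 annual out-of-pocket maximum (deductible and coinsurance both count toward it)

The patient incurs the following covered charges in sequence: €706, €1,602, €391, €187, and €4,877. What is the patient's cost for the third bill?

€156.40

Claim 1 — €706: €454 to deductible, leaving €252; patient's 40% is €100.80. Cost to patient: €554.80. OOP to date €554.80.
Claim 2 — €1,602: deductible met; 40% of €1,602 = €640.80. Cost to patient: €640.80. OOP to date €1,195.60.
Claim 3 — €391: deductible met; 40% of €391 = €156.40. Cost to patient: €156.40. OOP to date €1,352.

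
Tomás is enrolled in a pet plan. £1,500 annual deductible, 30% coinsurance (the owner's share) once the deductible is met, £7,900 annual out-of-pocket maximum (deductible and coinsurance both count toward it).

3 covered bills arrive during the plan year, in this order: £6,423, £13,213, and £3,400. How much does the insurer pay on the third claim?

£2,440.80

Claim 1 (£6,423): deductible takes £1,500, £4,923 remains; 30% of £4,923 = £1,476.90. Cost to owner: £2,976.90. OOP to date £2,976.90. Plan pays £6,423 − £2,976.90 = £3,446.10.
Claim 2 (£13,213): 30% coinsurance on £13,213 = £3,963.90. Owner pays £3,963.90; OOP now £6,940.80. Plan pays £13,213 − £3,963.90 = £9,249.10.
Claim 3 (£3,400): deductible met; 30% of £3,400 = £1,020. Adding that to £6,940.80 gives £7,960.80, past the £7,900 cap; owner pays only £7,900 − £6,940.80 = £959.20. Insurer: £3,400 − £959.20 = £2,440.80.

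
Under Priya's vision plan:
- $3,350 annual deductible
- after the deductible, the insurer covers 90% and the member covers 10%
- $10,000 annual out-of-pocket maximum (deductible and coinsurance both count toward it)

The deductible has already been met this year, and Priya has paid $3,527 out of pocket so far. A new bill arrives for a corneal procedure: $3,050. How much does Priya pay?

With the deductible met, the entire $3,050 is subject to coinsurance.
Coinsurance: $3,050 × 10% = $305.
Year-to-date out-of-pocket becomes $3,527 + $305 = $3,832, still under the $10,000 maximum, so no cap applies.

$305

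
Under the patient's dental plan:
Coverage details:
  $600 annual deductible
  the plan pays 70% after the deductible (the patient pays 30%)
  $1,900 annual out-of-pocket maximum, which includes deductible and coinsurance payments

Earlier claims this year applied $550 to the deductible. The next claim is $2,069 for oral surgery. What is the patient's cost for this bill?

$655.70

Remaining deductible: $600 − $550 = $50.
That leaves $2,069 − $50 = $2,019 for coinsurance.
Coinsurance: $2,019 × 30% = $605.70.
So the patient owes $50 + $605.70 = $655.70 before any cap.
Year-to-date out-of-pocket becomes $550 + $655.70 = $1,205.70, still under the $1,900 maximum, so no cap applies.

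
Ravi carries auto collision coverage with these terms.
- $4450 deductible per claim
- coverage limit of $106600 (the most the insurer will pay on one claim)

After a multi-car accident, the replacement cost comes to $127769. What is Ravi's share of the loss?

$21169

Less the $4450 deductible: $127769 − $4450 = $123319.
The $106600 per-incident cap binds; insurer pays $106600.
Driver's share is the uncovered remainder: $127769 − $106600 = $21169.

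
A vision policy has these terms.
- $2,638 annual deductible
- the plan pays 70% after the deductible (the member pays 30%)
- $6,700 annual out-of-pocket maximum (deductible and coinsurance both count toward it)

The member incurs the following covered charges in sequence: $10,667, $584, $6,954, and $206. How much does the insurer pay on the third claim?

$5,475.90

Bill 1, $10,667: $2,638 finishes the deductible; $8,029 goes to coinsurance; member's 30% is $2,408.70. Cost to member: $5,046.70. OOP to date $5,046.70. Plan pays $10,667 − $5,046.70 = $5,620.30.
Bill 2, $584: deductible met; 30% of $584 = $175.20. Cost to member: $175.20. OOP to date $5,221.90. Plan pays $584 − $175.20 = $408.80.
Bill 3, $6,954: deductible already satisfied, so member's share is 30% × $6,954 = $2,086.20. OOP would hit $7,308.10 > $6,700, so the cap limits the member to $6,700 − $5,221.90 = $1,478.10. Plan pays $6,954 − $1,478.10 = $5,475.90.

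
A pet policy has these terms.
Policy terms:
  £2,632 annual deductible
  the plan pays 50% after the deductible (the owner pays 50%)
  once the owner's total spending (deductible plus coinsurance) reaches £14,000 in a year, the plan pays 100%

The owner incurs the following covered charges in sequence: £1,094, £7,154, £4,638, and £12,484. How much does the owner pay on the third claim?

#1 (£1,094): entire amount goes to the deductible. Owner owes £1,094 (running OOP £1,094).
#2 (£7,154): £1,538 to deductible, leaving £5,616; owner's 50% is £2,808. Owner owes £4,346 (running OOP £5,440).
#3 (£4,638): 50% coinsurance on £4,638 = £2,319. Cost to owner: £2,319. OOP to date £7,759.

£2,319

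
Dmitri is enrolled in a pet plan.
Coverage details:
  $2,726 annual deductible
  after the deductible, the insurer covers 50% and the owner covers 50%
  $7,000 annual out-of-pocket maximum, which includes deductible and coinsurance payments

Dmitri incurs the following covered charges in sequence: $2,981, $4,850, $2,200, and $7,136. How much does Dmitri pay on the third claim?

Bill 1, $2,981: $2,726 finishes the deductible; $255 goes to coinsurance; 50% of $255 = $127.50. Owner pays $2,853.50; OOP now $2,853.50.
Bill 2, $4,850: deductible already satisfied, so owner's share is 50% × $4,850 = $2,425. Cost to owner: $2,425. OOP to date $5,278.50.
Bill 3, $2,200: 50% coinsurance on $2,200 = $1,100. Owner pays $1,100; OOP now $6,378.50.

$1,100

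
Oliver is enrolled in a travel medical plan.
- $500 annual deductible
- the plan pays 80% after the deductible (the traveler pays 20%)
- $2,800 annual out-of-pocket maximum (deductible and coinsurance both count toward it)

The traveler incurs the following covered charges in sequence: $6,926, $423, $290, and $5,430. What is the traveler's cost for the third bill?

Claim 1 ($6,926): $500 finishes the deductible; $6,426 goes to coinsurance; coinsurance $6,426 × 20% = $1,285.20. Traveler owes $1,785.20 (running OOP $1,785.20).
Claim 2 ($423): deductible met; 20% of $423 = $84.60. Traveler owes $84.60 (running OOP $1,869.80).
Claim 3 ($290): deductible already satisfied, so traveler's share is 20% × $290 = $58. Traveler owes $58 (running OOP $1,927.80).

$58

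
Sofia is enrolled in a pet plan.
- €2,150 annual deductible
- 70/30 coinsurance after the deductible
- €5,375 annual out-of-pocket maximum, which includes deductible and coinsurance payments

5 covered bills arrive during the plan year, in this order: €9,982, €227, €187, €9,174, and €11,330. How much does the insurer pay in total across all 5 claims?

#1 (€9,982): deductible takes €2,150, €7,832 remains; 30% of €7,832 = €2,349.60. Cost to owner: €4,499.60. OOP to date €4,499.60. Insurer: €9,982 − €4,499.60 = €5,482.40.
#2 (€227): deductible met; 30% of €227 = €68.10. Owner owes €68.10 (running OOP €4,567.70). Plan pays €227 − €68.10 = €158.90.
#3 (€187): 30% coinsurance on €187 = €56.10. Owner owes €56.10 (running OOP €4,623.80). Insurer: €187 − €56.10 = €130.90.
#4 (€9,174): 30% coinsurance on €9,174 = €2,752.20. Adding that to €4,623.80 gives €7,376, past the €5,375 cap; owner pays only €5,375 − €4,623.80 = €751.20. Insurer: €9,174 − €751.20 = €8,422.80.
#5 (€11,330): 30% coinsurance on €11,330 = €3,399. Adding that to €5,375 gives €8,774, past the €5,375 cap; owner pays only €5,375 − €5,375 = €0. Insurer: €11,330 − €0 = €11,330.
Insurer total: €5,482.40 + €158.90 + €130.90 + €8,422.80 + €11,330 = €25,525.

€25,525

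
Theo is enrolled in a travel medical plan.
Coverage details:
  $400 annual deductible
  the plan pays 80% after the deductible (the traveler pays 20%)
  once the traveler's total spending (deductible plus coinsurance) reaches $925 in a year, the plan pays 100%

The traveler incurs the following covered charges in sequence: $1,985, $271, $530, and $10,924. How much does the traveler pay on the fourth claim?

Bill 1, $1,985: deductible takes $400, $1,585 remains; traveler's 20% is $317. Cost to traveler: $717. OOP to date $717.
Bill 2, $271: deductible already satisfied, so traveler's share is 20% × $271 = $54.20. Cost to traveler: $54.20. OOP to date $771.20.
Bill 3, $530: 20% coinsurance on $530 = $106. Traveler pays $106; OOP now $877.20.
Bill 4, $10,924: deductible met; 20% of $10,924 = $2,184.80. OOP would hit $3,062 > $925, so the cap limits the traveler to $925 − $877.20 = $47.80.

$47.80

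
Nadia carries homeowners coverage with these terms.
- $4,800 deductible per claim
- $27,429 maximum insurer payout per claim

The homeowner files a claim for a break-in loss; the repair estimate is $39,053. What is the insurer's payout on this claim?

$27,429

Less the $4,800 deductible: $39,053 − $4,800 = $34,253.
The $27,429 per-incident cap binds; insurer pays $27,429.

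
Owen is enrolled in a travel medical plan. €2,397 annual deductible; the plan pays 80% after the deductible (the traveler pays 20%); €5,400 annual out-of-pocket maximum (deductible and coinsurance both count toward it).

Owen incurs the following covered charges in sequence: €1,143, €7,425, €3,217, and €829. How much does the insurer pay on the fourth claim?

€663.20

Claim 1 — €1,143: all of it applies to the deductible. Traveler owes €1,143 (running OOP €1,143). Insurer: €1,143 − €1,143 = €0.
Claim 2 — €7,425: €1,254 finishes the deductible; €6,171 goes to coinsurance; coinsurance €6,171 × 20% = €1,234.20. Cost to traveler: €2,488.20. OOP to date €3,631.20. Plan pays €7,425 − €2,488.20 = €4,936.80.
Claim 3 — €3,217: deductible already satisfied, so traveler's share is 20% × €3,217 = €643.40. Cost to traveler: €643.40. OOP to date €4,274.60. Plan pays €3,217 − €643.40 = €2,573.60.
Claim 4 — €829: deductible met; 20% of €829 = €165.80. Traveler pays €165.80; OOP now €4,440.40. Insurer: €829 − €165.80 = €663.20.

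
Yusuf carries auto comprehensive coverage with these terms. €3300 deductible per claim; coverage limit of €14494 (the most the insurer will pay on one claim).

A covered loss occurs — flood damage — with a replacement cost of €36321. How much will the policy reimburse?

€14494

Less the €3300 deductible: €36321 − €3300 = €33021.
€33021 exceeds the €14494 limit, so the insurer pays the limit: €14494.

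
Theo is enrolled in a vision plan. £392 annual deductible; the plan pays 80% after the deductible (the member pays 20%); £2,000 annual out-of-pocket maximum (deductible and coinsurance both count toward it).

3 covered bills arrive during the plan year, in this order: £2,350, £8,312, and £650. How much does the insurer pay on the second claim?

#1 (£2,350): deductible takes £392, £1,958 remains; member's 20% is £391.60. Member owes £783.60 (running OOP £783.60). Insurer: £2,350 − £783.60 = £1,566.40.
#2 (£8,312): deductible already satisfied, so member's share is 20% × £8,312 = £1,662.40. OOP would hit £2,446 > £2,000, so the cap limits the member to £2,000 − £783.60 = £1,216.40. Insurer: £8,312 − £1,216.40 = £7,095.60.

£7,095.60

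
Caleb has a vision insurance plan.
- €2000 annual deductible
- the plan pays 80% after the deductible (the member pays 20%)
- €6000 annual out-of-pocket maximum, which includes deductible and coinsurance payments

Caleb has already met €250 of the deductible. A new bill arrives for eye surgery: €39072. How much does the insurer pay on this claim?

€33322

Remaining deductible: €2000 − €250 = €1750.
After the €1750 deductible portion, €39072 − €1750 = €37322 is subject to coinsurance.
20% of €37322 = €7464.40 falls to the member.
That puts the member's cost at €1750 + €7464.40 = €9214.40 before any cap.
Adding €9214.40 to the €250 already spent would give €9464.40, which exceeds the €6000 cap; the member pays just €6000 − €250 = €5750.
The insurer covers the remainder: €39072 − €5750 = €33322.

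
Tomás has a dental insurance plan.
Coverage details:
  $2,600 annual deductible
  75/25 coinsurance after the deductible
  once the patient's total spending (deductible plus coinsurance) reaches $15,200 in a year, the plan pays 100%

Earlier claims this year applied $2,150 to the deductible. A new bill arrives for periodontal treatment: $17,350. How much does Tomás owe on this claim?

$4,675

$2,150 of the $2,600 deductible is already met, leaving $450.
After the $450 deductible portion, $17,350 − $450 = $16,900 is subject to coinsurance.
25% of $16,900 = $4,225 falls to the patient.
So the patient owes $450 + $4,225 = $4,675 before any cap.
Total out-of-pocket so far would be $2,150 + $4,675 = $6,825, below the $15,200 cap — no reduction.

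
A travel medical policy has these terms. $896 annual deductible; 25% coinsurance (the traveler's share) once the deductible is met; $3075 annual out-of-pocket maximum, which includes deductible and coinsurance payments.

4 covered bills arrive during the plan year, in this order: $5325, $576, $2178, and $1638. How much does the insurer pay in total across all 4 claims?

Claim 1 — $5325: deductible takes $896, $4429 remains; 25% of $4429 = $1107.25. Cost to traveler: $2003.25. OOP to date $2003.25. Insurer: $5325 − $2003.25 = $3321.75.
Claim 2 — $576: deductible met; 25% of $576 = $144. Traveler pays $144; OOP now $2147.25. Plan pays $576 − $144 = $432.
Claim 3 — $2178: deductible met; 25% of $2178 = $544.50. Cost to traveler: $544.50. OOP to date $2691.75. Insurer: $2178 − $544.50 = $1633.50.
Claim 4 — $1638: 25% coinsurance on $1638 = $409.50. That would push OOP to $3101.25, over the $3075 cap, so traveler pays $3075 − $2691.75 = $383.25. Insurer: $1638 − $383.25 = $1254.75.
Insurer total: $3321.75 + $432 + $1633.50 + $1254.75 = $6642.

$6642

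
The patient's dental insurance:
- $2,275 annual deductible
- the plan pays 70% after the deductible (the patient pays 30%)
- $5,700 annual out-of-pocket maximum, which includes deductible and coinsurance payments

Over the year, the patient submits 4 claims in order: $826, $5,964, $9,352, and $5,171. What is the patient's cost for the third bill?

$2,070.50

Claim 1 — $826: fully absorbed by the deductible. Patient pays $826; OOP now $826.
Claim 2 — $5,964: $1,449 finishes the deductible; $4,515 goes to coinsurance; patient's 30% is $1,354.50. Patient pays $2,803.50; OOP now $3,629.50.
Claim 3 — $9,352: deductible met; 30% of $9,352 = $2,805.60. That would push OOP to $6,435.10, over the $5,700 cap, so patient pays $5,700 − $3,629.50 = $2,070.50.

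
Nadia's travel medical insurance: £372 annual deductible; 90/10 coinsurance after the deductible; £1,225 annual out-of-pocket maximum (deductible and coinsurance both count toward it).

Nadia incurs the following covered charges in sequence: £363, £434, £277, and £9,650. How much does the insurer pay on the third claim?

£249.30

Claim 1 (£363): fully absorbed by the deductible. Traveler owes £363 (running OOP £363). Insurer: £363 − £363 = £0.
Claim 2 (£434): £9 to deductible, leaving £425; traveler's 10% is £42.50. Cost to traveler: £51.50. OOP to date £414.50. Plan pays £434 − £51.50 = £382.50.
Claim 3 (£277): deductible already satisfied, so traveler's share is 10% × £277 = £27.70. Traveler owes £27.70 (running OOP £442.20). Insurer: £277 − £27.70 = £249.30.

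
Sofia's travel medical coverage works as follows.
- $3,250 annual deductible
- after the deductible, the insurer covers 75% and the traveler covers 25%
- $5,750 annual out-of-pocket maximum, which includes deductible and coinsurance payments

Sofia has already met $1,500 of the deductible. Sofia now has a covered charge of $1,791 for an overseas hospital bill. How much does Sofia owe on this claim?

Remaining deductible: $3,250 − $1,500 = $1,750.
That leaves $1,791 − $1,750 = $41 for coinsurance.
25% of $41 = $10.25 falls to the traveler.
Traveler responsibility before any cap: $1,750 + $10.25 = $1,760.25.
Total out-of-pocket so far would be $1,500 + $1,760.25 = $3,260.25, below the $5,750 cap — no reduction.

$1,760.25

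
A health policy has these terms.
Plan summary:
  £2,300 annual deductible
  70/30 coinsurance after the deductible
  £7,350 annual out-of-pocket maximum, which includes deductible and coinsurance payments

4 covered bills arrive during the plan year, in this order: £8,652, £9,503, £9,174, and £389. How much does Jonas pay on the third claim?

£293.50

#1 (£8,652): deductible takes £2,300, £6,352 remains; 30% of £6,352 = £1,905.60. Cost to patient: £4,205.60. OOP to date £4,205.60.
#2 (£9,503): deductible already satisfied, so patient's share is 30% × £9,503 = £2,850.90. Patient pays £2,850.90; OOP now £7,056.50.
#3 (£9,174): deductible met; 30% of £9,174 = £2,752.20. OOP would hit £9,808.70 > £7,350, so the cap limits the patient to £7,350 − £7,056.50 = £293.50.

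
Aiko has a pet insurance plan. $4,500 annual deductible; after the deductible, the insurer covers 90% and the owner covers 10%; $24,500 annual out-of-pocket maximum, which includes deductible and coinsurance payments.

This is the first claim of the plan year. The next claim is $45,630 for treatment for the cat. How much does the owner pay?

Deductible not yet touched, so the first $4,500 of the bill goes to the deductible.
The remaining $41,130 (= $45,630 − $4,500) moves to coinsurance.
Coinsurance: $41,130 × 10% = $4,113.
That puts the owner's cost at $4,500 + $4,113 = $8,613 before any cap.
Year-to-date out-of-pocket becomes $0 + $8,613 = $8,613, still under the $24,500 maximum, so no cap applies.

$8,613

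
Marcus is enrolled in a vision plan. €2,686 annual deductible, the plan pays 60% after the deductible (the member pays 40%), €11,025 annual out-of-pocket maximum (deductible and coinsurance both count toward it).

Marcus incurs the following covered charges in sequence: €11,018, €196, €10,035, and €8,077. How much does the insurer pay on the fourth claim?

Bill 1, €11,018: deductible takes €2,686, €8,332 remains; coinsurance €8,332 × 40% = €3,332.80. Member pays €6,018.80; OOP now €6,018.80. Insurer: €11,018 − €6,018.80 = €4,999.20.
Bill 2, €196: deductible already satisfied, so member's share is 40% × €196 = €78.40. Cost to member: €78.40. OOP to date €6,097.20. Insurer: €196 − €78.40 = €117.60.
Bill 3, €10,035: 40% coinsurance on €10,035 = €4,014. Member pays €4,014; OOP now €10,111.20. Insurer: €10,035 − €4,014 = €6,021.
Bill 4, €8,077: deductible met; 40% of €8,077 = €3,230.80. Adding that to €10,111.20 gives €13,342, past the €11,025 cap; member pays only €11,025 − €10,111.20 = €913.80. Insurer: €8,077 − €913.80 = €7,163.20.

€7,163.20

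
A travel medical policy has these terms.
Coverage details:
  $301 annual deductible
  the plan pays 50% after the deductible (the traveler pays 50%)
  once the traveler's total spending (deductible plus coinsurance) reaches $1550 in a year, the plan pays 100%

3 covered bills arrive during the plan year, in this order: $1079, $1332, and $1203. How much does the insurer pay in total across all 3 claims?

Claim 1 — $1079: deductible takes $301, $778 remains; 50% of $778 = $389. Traveler owes $690 (running OOP $690). Plan pays $1079 − $690 = $389.
Claim 2 — $1332: deductible met; 50% of $1332 = $666. Traveler pays $666; OOP now $1356. Plan pays $1332 − $666 = $666.
Claim 3 — $1203: deductible already satisfied, so traveler's share is 50% × $1203 = $601.50. Adding that to $1356 gives $1957.50, past the $1550 cap; traveler pays only $1550 − $1356 = $194. Plan pays $1203 − $194 = $1009.
Insurer total = bills − traveler's total = $3614 − $1550 = $2064.

$2064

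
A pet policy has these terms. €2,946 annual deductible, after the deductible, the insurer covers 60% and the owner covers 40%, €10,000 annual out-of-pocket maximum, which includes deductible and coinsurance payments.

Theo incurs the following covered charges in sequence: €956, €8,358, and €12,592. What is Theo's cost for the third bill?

€4,506.80

Claim 1 — €956: all of it applies to the deductible. Owner owes €956 (running OOP €956).
Claim 2 — €8,358: deductible takes €1,990, €6,368 remains; coinsurance €6,368 × 40% = €2,547.20. Owner owes €4,537.20 (running OOP €5,493.20).
Claim 3 — €12,592: deductible already satisfied, so owner's share is 40% × €12,592 = €5,036.80. Adding that to €5,493.20 gives €10,530, past the €10,000 cap; owner pays only €10,000 − €5,493.20 = €4,506.80.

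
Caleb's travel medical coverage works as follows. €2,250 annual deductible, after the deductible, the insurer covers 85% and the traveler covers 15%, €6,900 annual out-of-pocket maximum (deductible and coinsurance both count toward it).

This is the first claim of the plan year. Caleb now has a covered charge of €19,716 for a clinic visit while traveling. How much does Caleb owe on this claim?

The full €2,250 deductible is still open; €2,250 of this bill applies to it.
After the €2,250 deductible portion, €19,716 − €2,250 = €17,466 is subject to coinsurance.
Traveler's 15% share of €17,466 is €2,619.90.
Traveler responsibility before any cap: €2,250 + €2,619.90 = €4,869.90.
Year-to-date out-of-pocket becomes €0 + €4,869.90 = €4,869.90, still under the €6,900 maximum, so no cap applies.

€4,869.90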